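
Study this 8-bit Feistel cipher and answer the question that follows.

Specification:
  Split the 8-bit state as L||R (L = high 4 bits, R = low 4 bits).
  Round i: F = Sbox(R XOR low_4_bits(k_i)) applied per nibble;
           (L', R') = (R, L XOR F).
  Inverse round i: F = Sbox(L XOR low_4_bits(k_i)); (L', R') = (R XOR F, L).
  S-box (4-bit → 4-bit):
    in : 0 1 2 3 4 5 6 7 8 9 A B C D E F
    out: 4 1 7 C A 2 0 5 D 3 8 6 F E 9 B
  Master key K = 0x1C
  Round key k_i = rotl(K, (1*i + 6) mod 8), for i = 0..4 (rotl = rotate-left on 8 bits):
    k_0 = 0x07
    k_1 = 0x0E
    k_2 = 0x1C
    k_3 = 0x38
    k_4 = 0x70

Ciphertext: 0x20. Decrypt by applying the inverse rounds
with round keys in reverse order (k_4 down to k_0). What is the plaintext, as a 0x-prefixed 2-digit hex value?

0x8F

s_0 = ciphertext = 0x20
s_1 = InvRound(s_0, k_4) = 0x72
s_2 = InvRound(s_1, k_3) = 0x97
s_3 = InvRound(s_2, k_2) = 0x59
s_4 = InvRound(s_3, k_1) = 0xF5
s_5 = InvRound(s_4, k_0) = 0x8F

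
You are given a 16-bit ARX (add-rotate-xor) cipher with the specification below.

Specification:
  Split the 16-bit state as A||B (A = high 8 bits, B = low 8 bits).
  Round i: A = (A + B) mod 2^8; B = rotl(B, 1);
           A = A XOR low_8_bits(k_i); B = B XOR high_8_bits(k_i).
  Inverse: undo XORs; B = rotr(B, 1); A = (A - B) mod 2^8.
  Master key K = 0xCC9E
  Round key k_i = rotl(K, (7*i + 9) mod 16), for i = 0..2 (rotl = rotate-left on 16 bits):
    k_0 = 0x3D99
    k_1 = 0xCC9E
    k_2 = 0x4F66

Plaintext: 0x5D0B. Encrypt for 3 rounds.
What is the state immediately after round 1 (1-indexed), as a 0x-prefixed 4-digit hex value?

s_0 = plaintext = 0x5D0B
s_1 = Round(s_0, k_0) = 0xF12B
s_2 = Round(s_1, k_1) = 0x829A
s_3 = Round(s_2, k_2) = 0x7A7A

0xF12B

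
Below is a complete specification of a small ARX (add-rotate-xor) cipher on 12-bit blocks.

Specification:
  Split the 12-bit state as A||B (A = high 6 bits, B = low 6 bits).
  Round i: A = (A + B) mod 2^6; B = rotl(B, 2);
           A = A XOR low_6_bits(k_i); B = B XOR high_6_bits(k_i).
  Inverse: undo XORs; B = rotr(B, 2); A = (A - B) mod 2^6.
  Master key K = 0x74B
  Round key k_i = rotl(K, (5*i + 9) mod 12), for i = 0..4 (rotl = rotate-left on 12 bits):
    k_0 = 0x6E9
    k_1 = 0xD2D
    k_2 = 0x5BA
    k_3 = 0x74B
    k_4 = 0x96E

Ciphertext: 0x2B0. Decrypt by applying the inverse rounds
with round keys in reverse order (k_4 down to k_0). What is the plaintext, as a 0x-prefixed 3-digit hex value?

s_0 = ciphertext = 0x2B0
s_1 = InvRound(s_0, k_4) = 0x3D5
s_2 = InvRound(s_1, k_3) = 0x082
s_3 = InvRound(s_2, k_2) = 0xCC5
s_4 = InvRound(s_3, k_1) = 0x09C
s_5 = InvRound(s_4, k_0) = 0xEB1

0xEB1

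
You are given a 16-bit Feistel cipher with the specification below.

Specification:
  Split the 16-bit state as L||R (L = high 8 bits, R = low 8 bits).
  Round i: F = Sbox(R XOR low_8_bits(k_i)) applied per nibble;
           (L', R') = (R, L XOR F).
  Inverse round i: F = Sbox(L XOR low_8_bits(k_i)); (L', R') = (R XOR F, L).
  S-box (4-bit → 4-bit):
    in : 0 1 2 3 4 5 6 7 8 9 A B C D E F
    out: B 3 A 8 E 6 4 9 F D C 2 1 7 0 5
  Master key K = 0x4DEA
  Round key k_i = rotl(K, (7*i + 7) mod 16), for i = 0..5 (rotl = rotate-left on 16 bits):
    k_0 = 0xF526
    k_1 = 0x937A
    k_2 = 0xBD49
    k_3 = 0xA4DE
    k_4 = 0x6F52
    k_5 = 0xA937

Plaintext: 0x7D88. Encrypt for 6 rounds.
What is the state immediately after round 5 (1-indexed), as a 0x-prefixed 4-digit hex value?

0xA098

s_0 = plaintext = 0x7D88
s_1 = Round(s_0, k_0) = 0x88BD
s_2 = Round(s_1, k_1) = 0xBD91
s_3 = Round(s_2, k_2) = 0x91C2
s_4 = Round(s_3, k_3) = 0xC2A0
s_5 = Round(s_4, k_4) = 0xA098
s_6 = Round(s_5, k_5) = 0x9865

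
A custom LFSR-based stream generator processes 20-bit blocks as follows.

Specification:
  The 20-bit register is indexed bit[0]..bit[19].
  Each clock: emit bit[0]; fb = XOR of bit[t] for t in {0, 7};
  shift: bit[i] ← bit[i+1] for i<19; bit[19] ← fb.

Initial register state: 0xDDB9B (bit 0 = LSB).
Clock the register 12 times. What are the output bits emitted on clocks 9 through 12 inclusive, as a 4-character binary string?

1101

reg_0 = 0xDDB9B
clock 1: out=1, reg = 0x6EDCD
clock 2: out=1, reg = 0x376E6
clock 3: out=0, reg = 0x9BB73
clock 4: out=1, reg = 0xCDDB9
clock 5: out=1, reg = 0x66EDC
clock 6: out=0, reg = 0xB376E
clock 7: out=0, reg = 0x59BB7
clock 8: out=1, reg = 0x2CDDB
clock 9: out=1, reg = 0x166ED
clock 10: out=1, reg = 0x0B376
clock 11: out=0, reg = 0x059BB
clock 12: out=1, reg = 0x02CDD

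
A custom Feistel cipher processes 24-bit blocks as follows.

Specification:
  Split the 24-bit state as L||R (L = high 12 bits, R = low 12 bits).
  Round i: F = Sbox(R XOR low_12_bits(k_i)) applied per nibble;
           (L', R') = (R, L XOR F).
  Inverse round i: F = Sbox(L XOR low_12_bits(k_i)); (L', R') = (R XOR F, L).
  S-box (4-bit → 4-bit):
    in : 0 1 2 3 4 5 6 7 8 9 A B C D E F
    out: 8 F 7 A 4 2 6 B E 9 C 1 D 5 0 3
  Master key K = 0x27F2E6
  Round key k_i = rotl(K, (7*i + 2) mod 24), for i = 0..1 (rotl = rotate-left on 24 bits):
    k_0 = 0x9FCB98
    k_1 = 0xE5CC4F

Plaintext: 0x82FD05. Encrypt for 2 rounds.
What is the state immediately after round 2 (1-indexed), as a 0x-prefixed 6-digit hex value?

0xEBAA37

s_0 = plaintext = 0x82FD05
s_1 = Round(s_0, k_0) = 0xD05EBA
s_2 = Round(s_1, k_1) = 0xEBAA37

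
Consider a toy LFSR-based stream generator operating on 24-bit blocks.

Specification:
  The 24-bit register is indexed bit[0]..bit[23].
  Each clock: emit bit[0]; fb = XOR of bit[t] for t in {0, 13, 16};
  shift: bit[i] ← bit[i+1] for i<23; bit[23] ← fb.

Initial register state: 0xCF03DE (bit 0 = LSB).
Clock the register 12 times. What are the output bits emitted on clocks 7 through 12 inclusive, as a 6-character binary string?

reg_0 = 0xCF03DE
clock 1: out=0, reg = 0xE781EF
clock 2: out=1, reg = 0x73C0F7
clock 3: out=1, reg = 0x39E07B
clock 4: out=1, reg = 0x9CF03D
clock 5: out=1, reg = 0x4E781E
clock 6: out=0, reg = 0xA73C0F
clock 7: out=1, reg = 0xD39E07
clock 8: out=1, reg = 0x69CF03
clock 9: out=1, reg = 0x34E781
clock 10: out=1, reg = 0x1A73C0
clock 11: out=0, reg = 0x8D39E0
clock 12: out=0, reg = 0x469CF0

111100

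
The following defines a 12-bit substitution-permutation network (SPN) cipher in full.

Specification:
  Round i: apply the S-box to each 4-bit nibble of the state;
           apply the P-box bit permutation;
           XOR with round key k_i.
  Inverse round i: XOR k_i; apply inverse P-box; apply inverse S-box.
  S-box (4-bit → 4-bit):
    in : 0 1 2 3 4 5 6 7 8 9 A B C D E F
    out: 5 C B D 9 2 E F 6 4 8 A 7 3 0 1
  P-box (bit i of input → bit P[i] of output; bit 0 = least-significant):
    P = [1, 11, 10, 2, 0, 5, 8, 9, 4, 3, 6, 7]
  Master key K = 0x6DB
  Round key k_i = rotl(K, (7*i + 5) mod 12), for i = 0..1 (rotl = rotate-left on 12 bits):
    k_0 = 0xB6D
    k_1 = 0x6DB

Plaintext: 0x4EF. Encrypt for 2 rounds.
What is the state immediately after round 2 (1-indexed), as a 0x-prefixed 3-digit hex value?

0x650

s_0 = plaintext = 0x4EF
s_1 = Round(s_0, k_0) = 0xBFF
s_2 = Round(s_1, k_1) = 0x650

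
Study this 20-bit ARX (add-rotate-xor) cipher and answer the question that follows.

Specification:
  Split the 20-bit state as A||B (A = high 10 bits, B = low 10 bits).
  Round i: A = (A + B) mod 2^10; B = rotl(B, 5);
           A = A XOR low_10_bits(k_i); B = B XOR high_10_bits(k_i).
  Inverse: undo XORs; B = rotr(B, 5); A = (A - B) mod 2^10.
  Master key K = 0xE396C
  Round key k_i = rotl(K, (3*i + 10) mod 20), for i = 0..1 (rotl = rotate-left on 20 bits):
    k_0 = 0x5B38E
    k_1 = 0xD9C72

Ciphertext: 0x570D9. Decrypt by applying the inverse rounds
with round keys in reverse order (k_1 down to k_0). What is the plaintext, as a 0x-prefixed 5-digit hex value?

0x2AA35

s_0 = ciphertext = 0x570D9
s_1 = InvRound(s_0, k_1) = 0x547DD
s_2 = InvRound(s_1, k_0) = 0x2AA35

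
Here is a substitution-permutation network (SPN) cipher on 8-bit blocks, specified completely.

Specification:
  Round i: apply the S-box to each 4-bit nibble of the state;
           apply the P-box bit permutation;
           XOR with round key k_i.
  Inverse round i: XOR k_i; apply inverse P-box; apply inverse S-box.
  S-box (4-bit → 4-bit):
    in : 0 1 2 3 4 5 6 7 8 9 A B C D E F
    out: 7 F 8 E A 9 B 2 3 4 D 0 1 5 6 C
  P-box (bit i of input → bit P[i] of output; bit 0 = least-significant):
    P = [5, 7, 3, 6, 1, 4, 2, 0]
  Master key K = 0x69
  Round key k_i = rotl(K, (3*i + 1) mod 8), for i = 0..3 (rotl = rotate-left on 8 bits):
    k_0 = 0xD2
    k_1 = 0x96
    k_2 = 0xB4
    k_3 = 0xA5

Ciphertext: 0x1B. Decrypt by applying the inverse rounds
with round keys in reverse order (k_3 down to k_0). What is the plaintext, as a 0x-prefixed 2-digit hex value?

s_0 = ciphertext = 0x1B
s_1 = InvRound(s_0, k_3) = 0x00
s_2 = InvRound(s_1, k_2) = 0xE8
s_3 = InvRound(s_2, k_1) = 0x0A
s_4 = InvRound(s_3, k_0) = 0x73

0x73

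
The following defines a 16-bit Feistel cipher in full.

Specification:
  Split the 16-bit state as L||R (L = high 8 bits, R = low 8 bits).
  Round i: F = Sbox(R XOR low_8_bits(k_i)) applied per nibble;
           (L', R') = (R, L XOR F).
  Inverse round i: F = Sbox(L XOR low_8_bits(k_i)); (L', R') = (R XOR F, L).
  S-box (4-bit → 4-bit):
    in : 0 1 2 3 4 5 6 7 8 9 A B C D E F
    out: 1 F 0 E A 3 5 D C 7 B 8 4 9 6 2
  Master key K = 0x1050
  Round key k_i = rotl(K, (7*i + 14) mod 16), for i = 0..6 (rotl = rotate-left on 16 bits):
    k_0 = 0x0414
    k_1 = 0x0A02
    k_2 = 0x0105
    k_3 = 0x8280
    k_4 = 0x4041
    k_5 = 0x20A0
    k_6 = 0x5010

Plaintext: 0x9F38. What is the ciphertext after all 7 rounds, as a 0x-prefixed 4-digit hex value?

s_0 = plaintext = 0x9F38
s_1 = Round(s_0, k_0) = 0x389B
s_2 = Round(s_1, k_1) = 0x9B4F
s_3 = Round(s_2, k_2) = 0x4F30
s_4 = Round(s_3, k_3) = 0x30CE
s_5 = Round(s_4, k_4) = 0xCEF2
s_6 = Round(s_5, k_5) = 0xF2FE
s_7 = Round(s_6, k_6) = 0xFE94

0xFE94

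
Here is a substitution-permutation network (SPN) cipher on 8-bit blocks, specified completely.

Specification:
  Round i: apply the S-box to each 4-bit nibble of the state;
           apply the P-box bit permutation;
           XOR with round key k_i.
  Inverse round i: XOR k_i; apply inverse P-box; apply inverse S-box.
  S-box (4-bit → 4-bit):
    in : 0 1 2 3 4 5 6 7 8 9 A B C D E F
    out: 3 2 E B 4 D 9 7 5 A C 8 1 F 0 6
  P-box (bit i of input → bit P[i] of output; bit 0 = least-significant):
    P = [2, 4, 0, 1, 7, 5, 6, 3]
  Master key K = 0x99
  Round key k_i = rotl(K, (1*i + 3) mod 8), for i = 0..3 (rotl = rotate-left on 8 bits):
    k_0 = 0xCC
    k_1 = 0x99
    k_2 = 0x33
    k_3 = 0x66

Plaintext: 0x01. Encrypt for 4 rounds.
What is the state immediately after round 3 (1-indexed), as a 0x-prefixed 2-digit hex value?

s_0 = plaintext = 0x01
s_1 = Round(s_0, k_0) = 0x7C
s_2 = Round(s_1, k_1) = 0x7D
s_3 = Round(s_2, k_2) = 0xC4
s_4 = Round(s_3, k_3) = 0xE7

0xC4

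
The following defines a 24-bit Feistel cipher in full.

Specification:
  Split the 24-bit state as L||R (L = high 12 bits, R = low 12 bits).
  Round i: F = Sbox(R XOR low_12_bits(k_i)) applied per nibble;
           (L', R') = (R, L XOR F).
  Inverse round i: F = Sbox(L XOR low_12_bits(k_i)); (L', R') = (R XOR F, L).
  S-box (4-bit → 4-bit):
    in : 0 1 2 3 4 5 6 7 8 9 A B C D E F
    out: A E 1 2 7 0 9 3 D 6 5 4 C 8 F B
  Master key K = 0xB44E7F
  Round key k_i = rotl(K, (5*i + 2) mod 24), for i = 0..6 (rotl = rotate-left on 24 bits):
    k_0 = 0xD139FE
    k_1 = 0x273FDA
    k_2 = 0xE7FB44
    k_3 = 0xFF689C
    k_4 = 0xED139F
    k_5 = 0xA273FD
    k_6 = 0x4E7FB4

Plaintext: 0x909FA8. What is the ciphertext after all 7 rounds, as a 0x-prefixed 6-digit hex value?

0xB55C8B

s_0 = plaintext = 0x909FA8
s_1 = Round(s_0, k_0) = 0xFA8000
s_2 = Round(s_1, k_1) = 0x00042D
s_3 = Round(s_2, k_2) = 0x42DB96
s_4 = Round(s_3, k_3) = 0xB96688
s_5 = Round(s_4, k_4) = 0x688B75
s_6 = Round(s_5, k_5) = 0xB75B55
s_7 = Round(s_6, k_6) = 0xB55C8B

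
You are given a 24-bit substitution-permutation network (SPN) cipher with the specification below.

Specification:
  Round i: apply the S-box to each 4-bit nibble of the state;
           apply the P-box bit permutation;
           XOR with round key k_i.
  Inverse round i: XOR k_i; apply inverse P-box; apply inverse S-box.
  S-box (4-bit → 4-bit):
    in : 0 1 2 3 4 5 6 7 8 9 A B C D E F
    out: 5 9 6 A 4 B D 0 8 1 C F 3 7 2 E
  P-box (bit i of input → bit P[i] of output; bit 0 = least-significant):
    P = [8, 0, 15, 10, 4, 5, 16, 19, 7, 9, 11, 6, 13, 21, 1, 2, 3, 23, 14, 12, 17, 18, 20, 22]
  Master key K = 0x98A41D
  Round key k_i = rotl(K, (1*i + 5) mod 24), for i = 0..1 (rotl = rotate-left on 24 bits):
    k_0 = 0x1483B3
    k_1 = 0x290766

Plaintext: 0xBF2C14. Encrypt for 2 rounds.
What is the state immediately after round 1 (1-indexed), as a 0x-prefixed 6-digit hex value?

s_0 = plaintext = 0xBF2C14
s_1 = Round(s_0, k_0) = 0xEA5121
s_2 = Round(s_1, k_1) = 0x0C7282

0xEA5121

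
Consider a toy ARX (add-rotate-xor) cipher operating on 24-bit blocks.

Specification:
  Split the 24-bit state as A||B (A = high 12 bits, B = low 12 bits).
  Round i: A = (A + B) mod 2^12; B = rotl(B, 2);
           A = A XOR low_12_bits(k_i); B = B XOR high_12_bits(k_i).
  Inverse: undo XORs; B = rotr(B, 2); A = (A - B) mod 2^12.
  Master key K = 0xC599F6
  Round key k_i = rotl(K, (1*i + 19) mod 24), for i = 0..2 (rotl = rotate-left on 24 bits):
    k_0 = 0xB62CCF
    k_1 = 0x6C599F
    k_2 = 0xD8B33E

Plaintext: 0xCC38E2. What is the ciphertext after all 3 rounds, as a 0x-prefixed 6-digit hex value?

0x20A816

s_0 = plaintext = 0xCC38E2
s_1 = Round(s_0, k_0) = 0x96A8E8
s_2 = Round(s_1, k_1) = 0xBCD567
s_3 = Round(s_2, k_2) = 0x20A816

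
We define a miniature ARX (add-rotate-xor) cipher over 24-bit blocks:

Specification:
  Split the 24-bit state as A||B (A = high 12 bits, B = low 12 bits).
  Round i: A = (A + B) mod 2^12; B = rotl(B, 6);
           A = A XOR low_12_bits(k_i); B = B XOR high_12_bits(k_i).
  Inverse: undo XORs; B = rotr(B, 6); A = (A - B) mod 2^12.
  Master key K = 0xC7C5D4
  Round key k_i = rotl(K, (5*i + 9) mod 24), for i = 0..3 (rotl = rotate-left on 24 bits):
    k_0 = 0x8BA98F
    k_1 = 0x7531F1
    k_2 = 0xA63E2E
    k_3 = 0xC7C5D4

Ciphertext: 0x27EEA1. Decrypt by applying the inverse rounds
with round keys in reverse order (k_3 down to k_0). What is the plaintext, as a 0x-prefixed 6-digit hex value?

s_0 = ciphertext = 0x27EEA1
s_1 = InvRound(s_0, k_3) = 0x05F74B
s_2 = InvRound(s_1, k_2) = 0x43DA34
s_3 = InvRound(s_2, k_1) = 0xBD79F5
s_4 = InvRound(s_3, k_0) = 0xE933C5

0xE933C5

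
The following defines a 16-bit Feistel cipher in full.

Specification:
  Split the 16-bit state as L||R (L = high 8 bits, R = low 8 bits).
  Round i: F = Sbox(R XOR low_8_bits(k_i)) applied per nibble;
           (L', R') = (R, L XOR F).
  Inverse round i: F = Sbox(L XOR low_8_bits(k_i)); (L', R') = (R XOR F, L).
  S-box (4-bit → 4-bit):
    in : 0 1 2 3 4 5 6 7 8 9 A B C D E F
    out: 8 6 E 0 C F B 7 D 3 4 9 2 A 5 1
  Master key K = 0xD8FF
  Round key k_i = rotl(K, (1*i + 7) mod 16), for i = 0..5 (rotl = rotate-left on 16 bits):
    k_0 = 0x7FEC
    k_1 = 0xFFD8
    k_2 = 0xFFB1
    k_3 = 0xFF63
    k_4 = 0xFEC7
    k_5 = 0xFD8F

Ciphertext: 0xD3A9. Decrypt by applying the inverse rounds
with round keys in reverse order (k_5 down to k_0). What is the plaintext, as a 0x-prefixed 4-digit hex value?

0x568A

s_0 = ciphertext = 0xD3A9
s_1 = InvRound(s_0, k_5) = 0x5BD3
s_2 = InvRound(s_1, k_4) = 0xE15B
s_3 = InvRound(s_2, k_3) = 0x85E1
s_4 = InvRound(s_3, k_2) = 0xED85
s_5 = InvRound(s_4, k_1) = 0x8AED
s_6 = InvRound(s_5, k_0) = 0x568A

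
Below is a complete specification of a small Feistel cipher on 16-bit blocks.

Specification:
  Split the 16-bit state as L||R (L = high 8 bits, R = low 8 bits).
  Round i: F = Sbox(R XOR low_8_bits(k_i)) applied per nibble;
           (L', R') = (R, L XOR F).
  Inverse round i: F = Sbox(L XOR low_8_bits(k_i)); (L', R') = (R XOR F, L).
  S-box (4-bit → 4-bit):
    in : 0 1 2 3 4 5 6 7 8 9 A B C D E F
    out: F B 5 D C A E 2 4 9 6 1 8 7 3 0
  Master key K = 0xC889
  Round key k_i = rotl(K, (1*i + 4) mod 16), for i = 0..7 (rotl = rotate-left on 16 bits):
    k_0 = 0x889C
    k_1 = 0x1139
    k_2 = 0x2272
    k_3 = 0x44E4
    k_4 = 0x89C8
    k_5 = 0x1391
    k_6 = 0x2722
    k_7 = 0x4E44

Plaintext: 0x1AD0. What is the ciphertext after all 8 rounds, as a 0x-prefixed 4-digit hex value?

0x371B

s_0 = plaintext = 0x1AD0
s_1 = Round(s_0, k_0) = 0xD0D2
s_2 = Round(s_1, k_1) = 0xD2E1
s_3 = Round(s_2, k_2) = 0xE14F
s_4 = Round(s_3, k_3) = 0x4F80
s_5 = Round(s_4, k_4) = 0x808B
s_6 = Round(s_5, k_5) = 0x8B36
s_7 = Round(s_6, k_6) = 0x3637
s_8 = Round(s_7, k_7) = 0x371B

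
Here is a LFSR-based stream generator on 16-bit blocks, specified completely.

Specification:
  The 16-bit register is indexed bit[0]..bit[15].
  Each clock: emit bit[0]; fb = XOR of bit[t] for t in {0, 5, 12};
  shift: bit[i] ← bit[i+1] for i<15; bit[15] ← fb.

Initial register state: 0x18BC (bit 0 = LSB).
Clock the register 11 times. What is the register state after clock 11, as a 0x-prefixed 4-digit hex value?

0xFF03

reg_0 = 0x18BC
clock 1: out=0, reg = 0x0C5E
clock 2: out=0, reg = 0x062F
clock 3: out=1, reg = 0x0317
clock 4: out=1, reg = 0x818B
clock 5: out=1, reg = 0xC0C5
clock 6: out=1, reg = 0xE062
clock 7: out=0, reg = 0xF031
clock 8: out=1, reg = 0xF818
clock 9: out=0, reg = 0xFC0C
clock 10: out=0, reg = 0xFE06
clock 11: out=0, reg = 0xFF03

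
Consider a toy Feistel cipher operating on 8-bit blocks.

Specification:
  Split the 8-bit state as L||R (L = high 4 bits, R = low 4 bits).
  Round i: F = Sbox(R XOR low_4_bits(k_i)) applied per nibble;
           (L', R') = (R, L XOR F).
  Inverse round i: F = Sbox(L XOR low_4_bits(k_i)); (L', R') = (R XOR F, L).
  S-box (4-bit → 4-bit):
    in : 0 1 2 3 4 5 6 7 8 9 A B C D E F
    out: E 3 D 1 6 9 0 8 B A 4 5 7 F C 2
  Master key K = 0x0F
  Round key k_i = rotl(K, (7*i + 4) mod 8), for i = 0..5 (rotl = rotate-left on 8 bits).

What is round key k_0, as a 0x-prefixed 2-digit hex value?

K = 0x0F
k_0 = rotl(K, (7*0+4) mod 8) = rotl(K, 4) = 0xF0

0xF0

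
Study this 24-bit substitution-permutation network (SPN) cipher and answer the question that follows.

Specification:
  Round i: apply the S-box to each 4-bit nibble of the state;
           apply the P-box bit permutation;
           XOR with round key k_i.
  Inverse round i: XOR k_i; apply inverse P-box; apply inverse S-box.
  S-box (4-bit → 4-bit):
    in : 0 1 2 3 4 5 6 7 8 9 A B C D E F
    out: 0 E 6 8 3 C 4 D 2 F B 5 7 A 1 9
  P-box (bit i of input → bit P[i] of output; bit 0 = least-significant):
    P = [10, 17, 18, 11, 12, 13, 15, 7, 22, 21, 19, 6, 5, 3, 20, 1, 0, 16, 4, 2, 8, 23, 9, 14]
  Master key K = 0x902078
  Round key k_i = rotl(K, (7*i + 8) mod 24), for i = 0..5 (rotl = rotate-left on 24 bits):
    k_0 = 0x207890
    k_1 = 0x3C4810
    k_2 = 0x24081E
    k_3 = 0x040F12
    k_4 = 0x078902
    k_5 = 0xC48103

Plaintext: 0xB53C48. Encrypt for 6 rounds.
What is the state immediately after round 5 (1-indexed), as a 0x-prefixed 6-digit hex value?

0xAF17E1

s_0 = plaintext = 0xB53C48
s_1 = Round(s_0, k_0) = 0x4A4B86
s_2 = Round(s_1, k_1) = 0xF1693D
s_3 = Round(s_2, k_2) = 0x5F41CA
s_4 = Round(s_3, k_3) = 0x2EF17F
s_5 = Round(s_4, k_4) = 0xAF17E1
s_6 = Round(s_5, k_5) = 0x1AD84C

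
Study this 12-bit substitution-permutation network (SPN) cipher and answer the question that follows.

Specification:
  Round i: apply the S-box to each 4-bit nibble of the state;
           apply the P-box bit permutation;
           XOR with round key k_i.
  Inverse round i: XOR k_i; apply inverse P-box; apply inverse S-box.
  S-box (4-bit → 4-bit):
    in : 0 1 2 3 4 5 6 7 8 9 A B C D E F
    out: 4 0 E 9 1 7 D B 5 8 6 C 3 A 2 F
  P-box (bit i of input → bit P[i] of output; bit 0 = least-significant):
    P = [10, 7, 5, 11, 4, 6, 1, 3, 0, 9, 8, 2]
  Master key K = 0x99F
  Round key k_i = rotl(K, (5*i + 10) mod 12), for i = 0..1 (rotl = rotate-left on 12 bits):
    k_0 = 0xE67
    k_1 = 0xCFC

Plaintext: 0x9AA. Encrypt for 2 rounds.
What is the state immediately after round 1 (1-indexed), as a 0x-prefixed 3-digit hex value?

0xE81

s_0 = plaintext = 0x9AA
s_1 = Round(s_0, k_0) = 0xE81
s_2 = Round(s_1, k_1) = 0xEEE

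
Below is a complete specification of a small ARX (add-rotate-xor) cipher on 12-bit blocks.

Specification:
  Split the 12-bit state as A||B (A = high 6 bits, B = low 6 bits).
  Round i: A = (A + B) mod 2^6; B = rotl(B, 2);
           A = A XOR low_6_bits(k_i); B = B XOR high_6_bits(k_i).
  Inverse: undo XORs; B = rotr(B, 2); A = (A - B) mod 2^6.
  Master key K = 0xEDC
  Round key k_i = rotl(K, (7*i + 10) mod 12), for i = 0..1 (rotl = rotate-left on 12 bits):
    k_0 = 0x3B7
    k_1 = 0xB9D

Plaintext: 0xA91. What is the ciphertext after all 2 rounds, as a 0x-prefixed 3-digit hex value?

0x282

s_0 = plaintext = 0xA91
s_1 = Round(s_0, k_0) = 0x30B
s_2 = Round(s_1, k_1) = 0x282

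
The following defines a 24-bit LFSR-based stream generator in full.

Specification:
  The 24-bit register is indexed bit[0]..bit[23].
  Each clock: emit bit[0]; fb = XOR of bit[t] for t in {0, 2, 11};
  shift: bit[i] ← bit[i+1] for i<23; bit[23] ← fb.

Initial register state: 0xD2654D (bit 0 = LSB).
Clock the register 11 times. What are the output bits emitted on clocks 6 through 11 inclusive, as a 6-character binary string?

reg_0 = 0xD2654D
clock 1: out=1, reg = 0x6932A6
clock 2: out=0, reg = 0xB49953
clock 3: out=1, reg = 0x5A4CA9
clock 4: out=1, reg = 0x2D2654
clock 5: out=0, reg = 0x96932A
clock 6: out=0, reg = 0x4B4995
clock 7: out=1, reg = 0xA5A4CA
clock 8: out=0, reg = 0x52D265
clock 9: out=1, reg = 0x296932
clock 10: out=0, reg = 0x94B499
clock 11: out=1, reg = 0xCA5A4C

010101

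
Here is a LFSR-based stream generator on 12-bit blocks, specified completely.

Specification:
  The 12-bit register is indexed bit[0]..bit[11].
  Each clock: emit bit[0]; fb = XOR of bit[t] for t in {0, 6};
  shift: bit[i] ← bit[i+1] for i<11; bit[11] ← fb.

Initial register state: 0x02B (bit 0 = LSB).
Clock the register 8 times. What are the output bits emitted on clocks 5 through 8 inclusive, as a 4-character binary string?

0100

reg_0 = 0x02B
clock 1: out=1, reg = 0x815
clock 2: out=1, reg = 0xC0A
clock 3: out=0, reg = 0x605
clock 4: out=1, reg = 0xB02
clock 5: out=0, reg = 0x581
clock 6: out=1, reg = 0xAC0
clock 7: out=0, reg = 0xD60
clock 8: out=0, reg = 0xEB0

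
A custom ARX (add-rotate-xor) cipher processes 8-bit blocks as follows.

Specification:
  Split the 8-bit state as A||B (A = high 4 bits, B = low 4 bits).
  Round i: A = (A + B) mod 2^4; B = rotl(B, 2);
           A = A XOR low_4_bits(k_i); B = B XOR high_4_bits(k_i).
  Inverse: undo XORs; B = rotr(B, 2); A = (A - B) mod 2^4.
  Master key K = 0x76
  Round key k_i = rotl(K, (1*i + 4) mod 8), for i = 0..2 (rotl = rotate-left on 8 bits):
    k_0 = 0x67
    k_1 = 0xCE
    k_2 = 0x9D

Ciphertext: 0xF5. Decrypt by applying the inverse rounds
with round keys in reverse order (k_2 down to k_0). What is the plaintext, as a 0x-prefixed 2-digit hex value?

0xF6

s_0 = ciphertext = 0xF5
s_1 = InvRound(s_0, k_2) = 0xF3
s_2 = InvRound(s_1, k_1) = 0x2F
s_3 = InvRound(s_2, k_0) = 0xF6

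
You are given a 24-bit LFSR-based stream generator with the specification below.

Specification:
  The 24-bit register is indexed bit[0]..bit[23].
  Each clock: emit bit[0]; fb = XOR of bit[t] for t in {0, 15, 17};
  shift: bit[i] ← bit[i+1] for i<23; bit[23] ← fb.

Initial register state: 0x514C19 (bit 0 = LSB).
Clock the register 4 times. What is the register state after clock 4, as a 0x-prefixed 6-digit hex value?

reg_0 = 0x514C19
clock 1: out=1, reg = 0xA8A60C
clock 2: out=0, reg = 0xD45306
clock 3: out=0, reg = 0x6A2983
clock 4: out=1, reg = 0x3514C1

0x3514C1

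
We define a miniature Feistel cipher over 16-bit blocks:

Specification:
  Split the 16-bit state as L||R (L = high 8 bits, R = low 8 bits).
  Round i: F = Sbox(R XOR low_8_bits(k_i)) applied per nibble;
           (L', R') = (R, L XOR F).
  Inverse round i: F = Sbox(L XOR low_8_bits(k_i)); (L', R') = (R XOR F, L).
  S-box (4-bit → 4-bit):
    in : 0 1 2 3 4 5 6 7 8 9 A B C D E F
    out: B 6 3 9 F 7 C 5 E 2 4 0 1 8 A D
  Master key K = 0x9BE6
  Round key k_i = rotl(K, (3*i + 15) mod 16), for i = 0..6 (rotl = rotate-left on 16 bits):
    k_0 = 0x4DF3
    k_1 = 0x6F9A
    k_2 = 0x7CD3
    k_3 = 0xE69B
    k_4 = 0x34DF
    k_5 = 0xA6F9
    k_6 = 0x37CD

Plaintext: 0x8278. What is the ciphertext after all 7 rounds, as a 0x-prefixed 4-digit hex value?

0x9BD0

s_0 = plaintext = 0x8278
s_1 = Round(s_0, k_0) = 0x7862
s_2 = Round(s_1, k_1) = 0x62A6
s_3 = Round(s_2, k_2) = 0xA635
s_4 = Round(s_3, k_3) = 0x35EC
s_5 = Round(s_4, k_4) = 0xECAC
s_6 = Round(s_5, k_5) = 0xAC9B
s_7 = Round(s_6, k_6) = 0x9BD0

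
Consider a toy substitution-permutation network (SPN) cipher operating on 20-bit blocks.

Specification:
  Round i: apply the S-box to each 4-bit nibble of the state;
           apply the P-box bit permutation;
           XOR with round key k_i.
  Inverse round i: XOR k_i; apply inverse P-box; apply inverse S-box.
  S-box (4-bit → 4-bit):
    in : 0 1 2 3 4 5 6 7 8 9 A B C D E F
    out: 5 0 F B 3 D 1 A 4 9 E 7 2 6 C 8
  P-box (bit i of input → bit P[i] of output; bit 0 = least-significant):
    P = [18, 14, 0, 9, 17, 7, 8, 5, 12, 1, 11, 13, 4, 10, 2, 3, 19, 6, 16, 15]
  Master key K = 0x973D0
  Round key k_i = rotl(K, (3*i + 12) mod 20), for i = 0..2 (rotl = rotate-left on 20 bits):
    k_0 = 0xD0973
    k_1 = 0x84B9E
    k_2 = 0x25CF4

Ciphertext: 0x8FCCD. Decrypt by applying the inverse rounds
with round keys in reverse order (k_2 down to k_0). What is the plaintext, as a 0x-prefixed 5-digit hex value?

s_0 = ciphertext = 0x8FCCD
s_1 = InvRound(s_0, k_2) = 0x99F98
s_2 = InvRound(s_1, k_1) = 0xED41C
s_3 = InvRound(s_2, k_0) = 0xAAB5D

0xAAB5D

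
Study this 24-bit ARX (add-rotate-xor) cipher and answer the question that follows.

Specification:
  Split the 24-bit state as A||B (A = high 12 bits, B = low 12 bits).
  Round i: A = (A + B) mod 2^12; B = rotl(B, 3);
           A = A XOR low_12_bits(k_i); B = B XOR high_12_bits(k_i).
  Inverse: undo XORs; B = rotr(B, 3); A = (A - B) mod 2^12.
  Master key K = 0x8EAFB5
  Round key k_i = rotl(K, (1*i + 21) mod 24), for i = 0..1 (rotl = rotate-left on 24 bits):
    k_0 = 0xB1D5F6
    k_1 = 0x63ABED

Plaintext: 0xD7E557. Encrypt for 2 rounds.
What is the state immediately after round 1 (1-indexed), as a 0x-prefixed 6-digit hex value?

s_0 = plaintext = 0xD7E557
s_1 = Round(s_0, k_0) = 0x7231A7
s_2 = Round(s_1, k_1) = 0x327B02

0x7231A7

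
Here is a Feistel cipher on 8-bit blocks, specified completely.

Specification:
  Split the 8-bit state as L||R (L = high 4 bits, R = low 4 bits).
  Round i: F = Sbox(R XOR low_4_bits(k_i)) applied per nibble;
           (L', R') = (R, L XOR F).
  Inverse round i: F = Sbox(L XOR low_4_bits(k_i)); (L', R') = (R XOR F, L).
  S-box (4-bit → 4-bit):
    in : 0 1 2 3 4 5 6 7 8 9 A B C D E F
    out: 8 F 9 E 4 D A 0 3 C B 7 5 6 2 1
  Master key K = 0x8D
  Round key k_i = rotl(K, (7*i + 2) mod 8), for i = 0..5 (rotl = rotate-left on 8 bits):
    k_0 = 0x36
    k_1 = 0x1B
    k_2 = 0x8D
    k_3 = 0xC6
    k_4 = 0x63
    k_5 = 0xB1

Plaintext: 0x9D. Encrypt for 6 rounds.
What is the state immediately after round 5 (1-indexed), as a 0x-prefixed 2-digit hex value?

0x27

s_0 = plaintext = 0x9D
s_1 = Round(s_0, k_0) = 0xDE
s_2 = Round(s_1, k_1) = 0xE0
s_3 = Round(s_2, k_2) = 0x08
s_4 = Round(s_3, k_3) = 0x82
s_5 = Round(s_4, k_4) = 0x27
s_6 = Round(s_5, k_5) = 0x78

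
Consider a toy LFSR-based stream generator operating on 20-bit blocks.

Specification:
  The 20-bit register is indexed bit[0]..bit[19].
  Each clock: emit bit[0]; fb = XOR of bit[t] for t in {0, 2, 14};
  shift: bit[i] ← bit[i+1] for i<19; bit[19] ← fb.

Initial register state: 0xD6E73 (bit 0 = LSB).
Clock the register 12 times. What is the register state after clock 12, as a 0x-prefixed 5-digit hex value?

reg_0 = 0xD6E73
clock 1: out=1, reg = 0x6B739
clock 2: out=1, reg = 0xB5B9C
clock 3: out=0, reg = 0x5ADCE
clock 4: out=0, reg = 0xAD6E7
clock 5: out=1, reg = 0xD6B73
clock 6: out=1, reg = 0x6B5B9
clock 7: out=1, reg = 0xB5ADC
clock 8: out=0, reg = 0x5AD6E
clock 9: out=0, reg = 0xAD6B7
clock 10: out=1, reg = 0xD6B5B
clock 11: out=1, reg = 0x6B5AD
clock 12: out=1, reg = 0x35AD6

0x35AD6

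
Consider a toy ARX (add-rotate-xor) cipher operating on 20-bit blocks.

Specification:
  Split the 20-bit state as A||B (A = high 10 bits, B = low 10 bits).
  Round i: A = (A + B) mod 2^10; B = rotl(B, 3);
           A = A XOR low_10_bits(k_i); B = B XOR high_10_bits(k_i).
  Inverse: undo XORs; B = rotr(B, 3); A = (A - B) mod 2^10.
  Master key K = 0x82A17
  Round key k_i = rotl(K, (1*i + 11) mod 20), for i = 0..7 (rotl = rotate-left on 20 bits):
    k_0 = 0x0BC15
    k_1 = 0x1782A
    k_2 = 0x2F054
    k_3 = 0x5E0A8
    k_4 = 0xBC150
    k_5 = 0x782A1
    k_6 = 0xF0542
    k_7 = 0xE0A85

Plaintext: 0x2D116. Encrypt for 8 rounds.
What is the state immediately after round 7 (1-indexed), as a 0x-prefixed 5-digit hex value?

0x62444

s_0 = plaintext = 0x2D116
s_1 = Round(s_0, k_0) = 0x77C9D
s_2 = Round(s_1, k_1) = 0x958B7
s_3 = Round(s_2, k_2) = 0xD6505
s_4 = Round(s_3, k_3) = 0x3D952
s_5 = Round(s_4, k_4) = 0xC6062
s_6 = Round(s_5, k_5) = 0x76EF0
s_7 = Round(s_6, k_6) = 0x62444
s_8 = Round(s_7, k_7) = 0xD21A2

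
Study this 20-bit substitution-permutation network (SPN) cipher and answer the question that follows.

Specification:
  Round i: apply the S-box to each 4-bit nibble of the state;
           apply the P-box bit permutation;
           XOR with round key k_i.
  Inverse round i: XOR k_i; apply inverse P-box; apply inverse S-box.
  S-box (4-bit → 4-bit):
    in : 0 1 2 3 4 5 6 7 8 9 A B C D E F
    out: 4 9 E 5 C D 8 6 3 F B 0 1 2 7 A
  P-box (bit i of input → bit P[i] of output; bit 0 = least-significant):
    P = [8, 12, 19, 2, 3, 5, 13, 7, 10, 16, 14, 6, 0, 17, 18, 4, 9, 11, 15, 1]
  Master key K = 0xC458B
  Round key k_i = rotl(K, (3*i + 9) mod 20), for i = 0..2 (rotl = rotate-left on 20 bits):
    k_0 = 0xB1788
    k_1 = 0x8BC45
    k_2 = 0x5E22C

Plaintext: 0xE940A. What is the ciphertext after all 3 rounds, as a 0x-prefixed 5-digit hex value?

0xF28B9

s_0 = plaintext = 0xE940A
s_1 = Round(s_0, k_0) = 0xDECDD
s_2 = Round(s_1, k_1) = 0xEA064
s_3 = Round(s_2, k_2) = 0xF28B9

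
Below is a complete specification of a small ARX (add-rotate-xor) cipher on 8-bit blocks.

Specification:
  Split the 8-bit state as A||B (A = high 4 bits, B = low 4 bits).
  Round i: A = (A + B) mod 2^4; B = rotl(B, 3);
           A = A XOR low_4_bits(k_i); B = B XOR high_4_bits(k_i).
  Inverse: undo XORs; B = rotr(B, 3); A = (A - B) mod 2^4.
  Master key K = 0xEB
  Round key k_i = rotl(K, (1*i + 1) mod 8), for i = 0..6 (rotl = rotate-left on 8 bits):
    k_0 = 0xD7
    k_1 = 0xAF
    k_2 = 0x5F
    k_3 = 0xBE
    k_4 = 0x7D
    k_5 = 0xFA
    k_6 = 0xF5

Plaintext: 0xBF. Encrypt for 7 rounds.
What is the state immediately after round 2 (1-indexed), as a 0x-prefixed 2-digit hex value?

s_0 = plaintext = 0xBF
s_1 = Round(s_0, k_0) = 0xD2
s_2 = Round(s_1, k_1) = 0x0B
s_3 = Round(s_2, k_2) = 0x48
s_4 = Round(s_3, k_3) = 0x2F
s_5 = Round(s_4, k_4) = 0xC8
s_6 = Round(s_5, k_5) = 0xEB
s_7 = Round(s_6, k_6) = 0xC2

0x0B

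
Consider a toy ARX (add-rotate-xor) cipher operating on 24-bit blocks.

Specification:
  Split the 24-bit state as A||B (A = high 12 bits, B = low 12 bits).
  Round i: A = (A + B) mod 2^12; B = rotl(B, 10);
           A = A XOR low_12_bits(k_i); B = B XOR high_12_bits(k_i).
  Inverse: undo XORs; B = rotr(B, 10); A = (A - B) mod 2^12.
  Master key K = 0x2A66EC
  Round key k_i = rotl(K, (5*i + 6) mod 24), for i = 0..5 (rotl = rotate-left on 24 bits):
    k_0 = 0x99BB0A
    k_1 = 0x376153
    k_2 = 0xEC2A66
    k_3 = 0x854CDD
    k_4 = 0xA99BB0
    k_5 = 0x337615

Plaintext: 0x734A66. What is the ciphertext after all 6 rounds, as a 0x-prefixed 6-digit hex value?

0xA0FAC4

s_0 = plaintext = 0x734A66
s_1 = Round(s_0, k_0) = 0xA90302
s_2 = Round(s_1, k_1) = 0xCC1BB6
s_3 = Round(s_2, k_2) = 0x21142F
s_4 = Round(s_3, k_3) = 0xA9D55F
s_5 = Round(s_4, k_4) = 0x44C7CE
s_6 = Round(s_5, k_5) = 0xA0FAC4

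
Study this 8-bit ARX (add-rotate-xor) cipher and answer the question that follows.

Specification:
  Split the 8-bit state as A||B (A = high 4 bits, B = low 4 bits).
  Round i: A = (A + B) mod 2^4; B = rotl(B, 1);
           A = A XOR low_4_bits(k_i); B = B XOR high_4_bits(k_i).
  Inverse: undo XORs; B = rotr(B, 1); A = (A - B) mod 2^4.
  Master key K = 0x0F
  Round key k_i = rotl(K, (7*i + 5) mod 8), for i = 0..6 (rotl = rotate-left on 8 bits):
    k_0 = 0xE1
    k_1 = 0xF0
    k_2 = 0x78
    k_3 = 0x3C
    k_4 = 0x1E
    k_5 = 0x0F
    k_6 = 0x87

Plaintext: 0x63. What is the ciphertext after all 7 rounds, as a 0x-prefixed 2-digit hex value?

0x6F

s_0 = plaintext = 0x63
s_1 = Round(s_0, k_0) = 0x88
s_2 = Round(s_1, k_1) = 0x0E
s_3 = Round(s_2, k_2) = 0x6A
s_4 = Round(s_3, k_3) = 0xC6
s_5 = Round(s_4, k_4) = 0xCD
s_6 = Round(s_5, k_5) = 0x6B
s_7 = Round(s_6, k_6) = 0x6F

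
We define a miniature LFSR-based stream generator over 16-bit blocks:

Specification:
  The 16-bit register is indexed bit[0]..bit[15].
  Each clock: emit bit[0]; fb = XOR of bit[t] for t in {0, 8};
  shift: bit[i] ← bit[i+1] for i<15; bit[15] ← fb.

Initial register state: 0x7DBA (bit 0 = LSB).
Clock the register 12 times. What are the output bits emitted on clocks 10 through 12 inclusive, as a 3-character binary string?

reg_0 = 0x7DBA
clock 1: out=0, reg = 0xBEDD
clock 2: out=1, reg = 0xDF6E
clock 3: out=0, reg = 0xEFB7
clock 4: out=1, reg = 0x77DB
clock 5: out=1, reg = 0x3BED
clock 6: out=1, reg = 0x1DF6
clock 7: out=0, reg = 0x8EFB
clock 8: out=1, reg = 0xC77D
clock 9: out=1, reg = 0x63BE
clock 10: out=0, reg = 0xB1DF
clock 11: out=1, reg = 0x58EF
clock 12: out=1, reg = 0xAC77

011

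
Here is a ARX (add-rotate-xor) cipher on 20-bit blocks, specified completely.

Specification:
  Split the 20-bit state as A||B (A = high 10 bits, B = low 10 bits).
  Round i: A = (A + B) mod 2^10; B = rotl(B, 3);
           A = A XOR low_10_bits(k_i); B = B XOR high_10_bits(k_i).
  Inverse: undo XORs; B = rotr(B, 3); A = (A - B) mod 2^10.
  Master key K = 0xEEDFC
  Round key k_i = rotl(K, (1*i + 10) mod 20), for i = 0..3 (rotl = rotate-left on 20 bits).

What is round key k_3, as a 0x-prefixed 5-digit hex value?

K = 0xEEDFC
k_0 = rotl(K, (1*0+10) mod 20) = rotl(K, 10) = 0x7F3BB
k_1 = rotl(K, (1*1+10) mod 20) = rotl(K, 11) = 0xFE776
k_2 = rotl(K, (1*2+10) mod 20) = rotl(K, 12) = 0xFCEED
k_3 = rotl(K, (1*3+10) mod 20) = rotl(K, 13) = 0xF9DDB

0xF9DDB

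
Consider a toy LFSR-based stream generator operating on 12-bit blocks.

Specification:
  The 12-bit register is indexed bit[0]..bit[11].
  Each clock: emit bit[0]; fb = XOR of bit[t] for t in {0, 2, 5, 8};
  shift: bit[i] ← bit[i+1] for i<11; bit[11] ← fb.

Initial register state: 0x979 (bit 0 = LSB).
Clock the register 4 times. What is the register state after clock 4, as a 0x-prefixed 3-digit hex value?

0x597

reg_0 = 0x979
clock 1: out=1, reg = 0xCBC
clock 2: out=0, reg = 0x65E
clock 3: out=0, reg = 0xB2F
clock 4: out=1, reg = 0x597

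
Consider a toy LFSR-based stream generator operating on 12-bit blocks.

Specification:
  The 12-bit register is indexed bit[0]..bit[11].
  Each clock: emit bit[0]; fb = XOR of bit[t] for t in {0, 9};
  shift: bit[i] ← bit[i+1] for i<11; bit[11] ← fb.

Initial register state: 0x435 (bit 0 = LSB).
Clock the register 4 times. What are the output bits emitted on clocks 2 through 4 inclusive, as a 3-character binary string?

reg_0 = 0x435
clock 1: out=1, reg = 0xA1A
clock 2: out=0, reg = 0xD0D
clock 3: out=1, reg = 0xE86
clock 4: out=0, reg = 0xF43

010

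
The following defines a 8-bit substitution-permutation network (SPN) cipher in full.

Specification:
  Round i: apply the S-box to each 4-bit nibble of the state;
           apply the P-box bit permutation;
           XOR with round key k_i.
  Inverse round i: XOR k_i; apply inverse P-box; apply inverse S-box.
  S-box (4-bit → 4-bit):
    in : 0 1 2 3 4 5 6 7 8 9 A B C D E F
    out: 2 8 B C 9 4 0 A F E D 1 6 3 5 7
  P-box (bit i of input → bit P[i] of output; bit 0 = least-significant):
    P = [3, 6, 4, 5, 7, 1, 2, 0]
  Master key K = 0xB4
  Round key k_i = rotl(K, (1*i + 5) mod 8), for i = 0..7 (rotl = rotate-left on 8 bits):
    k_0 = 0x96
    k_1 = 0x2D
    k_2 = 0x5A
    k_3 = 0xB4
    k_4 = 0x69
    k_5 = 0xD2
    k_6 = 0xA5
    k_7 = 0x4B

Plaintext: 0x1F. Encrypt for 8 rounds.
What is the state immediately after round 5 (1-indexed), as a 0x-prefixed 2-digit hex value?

0x47

s_0 = plaintext = 0x1F
s_1 = Round(s_0, k_0) = 0xCF
s_2 = Round(s_1, k_1) = 0x73
s_3 = Round(s_2, k_2) = 0x69
s_4 = Round(s_3, k_3) = 0xC4
s_5 = Round(s_4, k_4) = 0x47
s_6 = Round(s_5, k_5) = 0x33
s_7 = Round(s_6, k_6) = 0x90
s_8 = Round(s_7, k_7) = 0x0C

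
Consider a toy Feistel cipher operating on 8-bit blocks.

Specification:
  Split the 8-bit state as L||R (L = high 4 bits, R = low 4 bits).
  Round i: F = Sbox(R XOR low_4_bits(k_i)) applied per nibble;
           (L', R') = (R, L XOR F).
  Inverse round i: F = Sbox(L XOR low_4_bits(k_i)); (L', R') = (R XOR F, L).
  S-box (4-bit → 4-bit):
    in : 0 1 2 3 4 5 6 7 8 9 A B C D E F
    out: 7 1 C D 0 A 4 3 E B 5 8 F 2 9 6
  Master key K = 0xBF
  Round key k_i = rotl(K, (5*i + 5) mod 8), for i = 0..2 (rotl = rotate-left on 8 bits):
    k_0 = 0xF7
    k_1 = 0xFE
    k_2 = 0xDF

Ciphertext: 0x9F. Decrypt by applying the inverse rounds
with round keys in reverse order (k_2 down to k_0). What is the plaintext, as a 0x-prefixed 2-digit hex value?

s_0 = ciphertext = 0x9F
s_1 = InvRound(s_0, k_2) = 0xB9
s_2 = InvRound(s_1, k_1) = 0x3B
s_3 = InvRound(s_2, k_0) = 0xB3

0xB3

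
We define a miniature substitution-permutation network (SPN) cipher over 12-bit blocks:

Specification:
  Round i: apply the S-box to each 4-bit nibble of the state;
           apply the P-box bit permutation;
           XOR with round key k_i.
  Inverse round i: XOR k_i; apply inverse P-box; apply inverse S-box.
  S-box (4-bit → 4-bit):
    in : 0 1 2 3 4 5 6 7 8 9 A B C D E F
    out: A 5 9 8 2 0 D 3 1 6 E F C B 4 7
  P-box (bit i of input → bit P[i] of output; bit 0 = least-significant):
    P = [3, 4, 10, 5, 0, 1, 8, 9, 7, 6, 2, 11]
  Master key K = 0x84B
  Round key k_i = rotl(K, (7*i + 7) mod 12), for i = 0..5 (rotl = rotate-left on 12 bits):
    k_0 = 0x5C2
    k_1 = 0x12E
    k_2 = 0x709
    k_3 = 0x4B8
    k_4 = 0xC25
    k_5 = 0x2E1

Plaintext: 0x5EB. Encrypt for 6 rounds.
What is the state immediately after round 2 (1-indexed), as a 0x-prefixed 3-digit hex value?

s_0 = plaintext = 0x5EB
s_1 = Round(s_0, k_0) = 0x0FA
s_2 = Round(s_1, k_1) = 0xC5D
s_3 = Round(s_2, k_2) = 0xF35
s_4 = Round(s_3, k_3) = 0x67C
s_5 = Round(s_4, k_4) = 0x082
s_6 = Round(s_5, k_5) = 0xA88

0xC5D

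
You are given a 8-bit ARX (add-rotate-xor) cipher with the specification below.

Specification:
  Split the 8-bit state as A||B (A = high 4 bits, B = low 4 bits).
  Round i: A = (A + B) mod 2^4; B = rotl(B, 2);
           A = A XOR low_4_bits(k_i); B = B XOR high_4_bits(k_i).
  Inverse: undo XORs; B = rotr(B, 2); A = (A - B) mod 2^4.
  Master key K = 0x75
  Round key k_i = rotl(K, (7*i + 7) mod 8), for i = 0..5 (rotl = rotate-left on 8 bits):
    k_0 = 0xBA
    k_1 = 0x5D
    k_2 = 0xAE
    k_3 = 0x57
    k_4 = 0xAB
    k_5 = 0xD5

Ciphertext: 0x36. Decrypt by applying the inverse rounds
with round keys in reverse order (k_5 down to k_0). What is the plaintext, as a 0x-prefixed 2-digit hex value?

s_0 = ciphertext = 0x36
s_1 = InvRound(s_0, k_5) = 0x8E
s_2 = InvRound(s_1, k_4) = 0x21
s_3 = InvRound(s_2, k_3) = 0x41
s_4 = InvRound(s_3, k_2) = 0xCE
s_5 = InvRound(s_4, k_1) = 0x3E
s_6 = InvRound(s_5, k_0) = 0x45

0x45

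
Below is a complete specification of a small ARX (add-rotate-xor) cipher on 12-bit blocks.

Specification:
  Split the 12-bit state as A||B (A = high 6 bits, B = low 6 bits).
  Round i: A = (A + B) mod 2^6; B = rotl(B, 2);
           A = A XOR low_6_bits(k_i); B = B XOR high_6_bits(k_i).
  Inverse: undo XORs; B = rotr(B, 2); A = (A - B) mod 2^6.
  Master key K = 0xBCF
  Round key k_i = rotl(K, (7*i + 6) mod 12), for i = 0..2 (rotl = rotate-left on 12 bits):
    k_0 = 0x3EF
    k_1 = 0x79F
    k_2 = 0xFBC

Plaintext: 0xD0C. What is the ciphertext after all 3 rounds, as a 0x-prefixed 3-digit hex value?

0xBB8

s_0 = plaintext = 0xD0C
s_1 = Round(s_0, k_0) = 0xBFF
s_2 = Round(s_1, k_1) = 0xC61
s_3 = Round(s_2, k_2) = 0xBB8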